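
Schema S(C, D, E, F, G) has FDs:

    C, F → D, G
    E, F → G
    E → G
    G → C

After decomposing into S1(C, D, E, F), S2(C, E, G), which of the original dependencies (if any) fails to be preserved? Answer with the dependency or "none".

C, F → D, G

Check C, F → D, G: no single fragment contains all of {C, D, F, G}, and the restricted closure of {C, F} across the fragments never reaches {D, G}.
E, F → G is preserved.
E → G is preserved.
G → C is preserved.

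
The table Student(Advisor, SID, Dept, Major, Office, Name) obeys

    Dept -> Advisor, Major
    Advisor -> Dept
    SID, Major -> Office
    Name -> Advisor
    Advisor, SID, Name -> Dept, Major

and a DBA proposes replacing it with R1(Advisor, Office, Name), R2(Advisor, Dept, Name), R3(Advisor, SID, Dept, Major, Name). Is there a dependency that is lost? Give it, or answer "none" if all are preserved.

Check SID, Major → Office: no single fragment contains all of {SID, Major, Office}, and the restricted closure of {SID, Major} across the fragments never reaches {Office}.
Dept → Advisor, Major is preserved.
Advisor → Dept is preserved.
Name → Advisor is preserved.
Advisor, SID, Name → Dept, Major is preserved.

SID, Major -> Office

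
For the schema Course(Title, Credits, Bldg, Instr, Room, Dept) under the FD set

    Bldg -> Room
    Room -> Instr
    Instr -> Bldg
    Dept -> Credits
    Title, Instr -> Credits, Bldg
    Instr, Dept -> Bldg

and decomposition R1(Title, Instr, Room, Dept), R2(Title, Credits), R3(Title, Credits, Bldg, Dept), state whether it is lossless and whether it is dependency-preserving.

Lossless test (chase): Rows 1 and 3 agree on Dept; apply Dept→Credits and equate their Credits entries. No row becomes fully distinguished — the join is lossy.
Dependency preservation: the restricted closure of {Bldg} across the fragments never reaches {Room}, so Bldg → Room cannot be enforced without a join — not preserved.

lossy and not dependency-preserving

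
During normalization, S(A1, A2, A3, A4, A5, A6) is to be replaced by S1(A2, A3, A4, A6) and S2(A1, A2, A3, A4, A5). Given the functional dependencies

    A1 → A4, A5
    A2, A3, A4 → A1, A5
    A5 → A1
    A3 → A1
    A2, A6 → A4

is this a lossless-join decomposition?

Yes

Common attributes: S1 ∩ S2 = {A2, A3, A4}.
Closure of {A2, A3, A4}: A2, A3, A4 → A1, A5 applies, adding A1, A5. So (A2, A3, A4)⁺ = {A1, A2, A3, A4, A5}.
This closure contains every attribute of S2, so S1 ∩ S2 → S2. The join is lossless.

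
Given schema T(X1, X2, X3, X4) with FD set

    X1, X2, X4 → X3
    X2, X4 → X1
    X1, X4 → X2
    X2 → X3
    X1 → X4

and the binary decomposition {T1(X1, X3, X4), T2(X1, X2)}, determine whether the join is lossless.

Yes

Common attributes: T1 ∩ T2 = {X1}.
Closure of {X1}: X1 → X4 applies, adding X4; X1, X4 → X2 applies, adding X2; X2 → X3 applies, adding X3. So (X1)⁺ = {X1, X2, X3, X4}.
This closure contains every attribute of T1, so T1 ∩ T2 → T1. The join is lossless.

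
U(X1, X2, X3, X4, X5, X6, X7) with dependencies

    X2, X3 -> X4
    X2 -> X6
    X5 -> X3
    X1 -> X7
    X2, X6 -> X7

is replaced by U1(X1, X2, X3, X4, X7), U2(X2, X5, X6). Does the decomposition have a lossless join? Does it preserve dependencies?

lossy and not dependency-preserving

Lossless test: (X2)⁺ = {X2, X6, X7}, which is a superkey of neither fragment — lossy.
Dependency preservation: the restricted closure of {X5} across the fragments never reaches {X3}, so X5 → X3 cannot be enforced without a join — not preserved.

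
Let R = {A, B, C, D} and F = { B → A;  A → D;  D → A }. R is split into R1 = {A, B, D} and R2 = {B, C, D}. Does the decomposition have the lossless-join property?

Yes

Common attributes: R1 ∩ R2 = {B, D}.
Closure of {B, D}: B → A applies, adding A. So (B, D)⁺ = {A, B, D}.
This closure contains every attribute of R1, so R1 ∩ R2 → R1. The join is lossless.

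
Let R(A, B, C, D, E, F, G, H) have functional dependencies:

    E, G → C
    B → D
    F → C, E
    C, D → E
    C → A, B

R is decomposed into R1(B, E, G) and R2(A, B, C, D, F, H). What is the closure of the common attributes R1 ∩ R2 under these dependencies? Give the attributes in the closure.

B, D

R1 ∩ R2 = {B}.
B → D applies, adding D
Closure: {B, D}.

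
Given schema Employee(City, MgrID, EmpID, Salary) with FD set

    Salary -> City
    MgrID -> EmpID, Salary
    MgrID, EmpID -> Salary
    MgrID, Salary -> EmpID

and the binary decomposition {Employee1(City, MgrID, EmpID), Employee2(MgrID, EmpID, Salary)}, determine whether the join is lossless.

Common attributes: Employee1 ∩ Employee2 = {MgrID, EmpID}.
Closure of {MgrID, EmpID}: MgrID → EmpID, Salary applies, adding Salary; Salary → City applies, adding City. So (MgrID, EmpID)⁺ = {City, MgrID, EmpID, Salary}.
This closure contains every attribute of Employee1, so Employee1 ∩ Employee2 → Employee1. The join is lossless.

Yes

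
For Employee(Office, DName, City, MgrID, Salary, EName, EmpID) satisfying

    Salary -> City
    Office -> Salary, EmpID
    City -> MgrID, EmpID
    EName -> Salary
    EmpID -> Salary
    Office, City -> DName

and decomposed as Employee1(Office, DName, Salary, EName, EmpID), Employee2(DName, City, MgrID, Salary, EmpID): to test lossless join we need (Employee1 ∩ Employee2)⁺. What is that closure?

DName, City, MgrID, Salary, EmpID

Employee1 ∩ Employee2 = {DName, Salary, EmpID}.
Salary → City applies, adding City
City → MgrID, EmpID applies, adding MgrID
Closure: {DName, City, MgrID, Salary, EmpID}.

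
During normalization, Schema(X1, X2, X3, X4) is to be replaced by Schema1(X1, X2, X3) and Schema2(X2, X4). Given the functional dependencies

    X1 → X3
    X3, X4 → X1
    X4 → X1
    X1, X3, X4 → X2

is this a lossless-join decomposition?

No

Common attributes: Schema1 ∩ Schema2 = {X2}.
No dependency enlarges {X2}, so (X2)⁺ = {X2}.
The closure contains neither all of Schema1 = {X1, X2, X3} nor all of Schema2 = {X2, X4}, so the common attributes are not a superkey of either fragment. The join is lossy.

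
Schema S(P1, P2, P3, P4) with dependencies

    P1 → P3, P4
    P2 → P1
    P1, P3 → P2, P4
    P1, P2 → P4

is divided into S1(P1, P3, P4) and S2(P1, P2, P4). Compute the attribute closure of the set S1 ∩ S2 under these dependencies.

P1, P2, P3, P4

S1 ∩ S2 = {P1, P4}.
P1 → P3, P4 applies, adding P3
P1, P3 → P2, P4 applies, adding P2
Closure: {P1, P2, P3, P4}.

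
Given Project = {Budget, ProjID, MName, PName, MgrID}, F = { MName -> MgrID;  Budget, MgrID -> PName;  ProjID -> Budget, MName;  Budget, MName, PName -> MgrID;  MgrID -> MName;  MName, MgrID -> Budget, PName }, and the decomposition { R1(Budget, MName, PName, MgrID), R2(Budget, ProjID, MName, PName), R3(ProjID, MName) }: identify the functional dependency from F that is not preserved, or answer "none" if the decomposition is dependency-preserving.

none

MName → MgrID lies within R1.
Budget, MgrID → PName lies within R1.
ProjID → Budget, MName lies within R2.
Budget, MName, PName → MgrID lies within R1.
MgrID → MName lies within R1.
MName, MgrID → Budget, PName lies within R1.
Every dependency is enforceable on the fragments, so the decomposition is dependency-preserving.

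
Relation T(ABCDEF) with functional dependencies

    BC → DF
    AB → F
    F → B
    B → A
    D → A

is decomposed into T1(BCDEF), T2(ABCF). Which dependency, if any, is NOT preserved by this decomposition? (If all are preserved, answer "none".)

D → A

Check D → A: no single fragment contains all of {AD}, and the restricted closure of {D} across the fragments never reaches {A}.
BC → DF is preserved.
AB → F is preserved.
F → B is preserved.
B → A is preserved.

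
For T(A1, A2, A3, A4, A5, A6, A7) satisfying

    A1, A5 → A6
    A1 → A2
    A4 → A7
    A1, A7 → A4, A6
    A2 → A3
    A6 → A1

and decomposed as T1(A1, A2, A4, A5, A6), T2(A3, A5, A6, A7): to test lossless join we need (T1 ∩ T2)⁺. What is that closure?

T1 ∩ T2 = {A5, A6}.
A6 → A1 applies, adding A1
A1 → A2 applies, adding A2
A2 → A3 applies, adding A3
Closure: {A1, A2, A3, A5, A6}.

A1, A2, A3, A5, A6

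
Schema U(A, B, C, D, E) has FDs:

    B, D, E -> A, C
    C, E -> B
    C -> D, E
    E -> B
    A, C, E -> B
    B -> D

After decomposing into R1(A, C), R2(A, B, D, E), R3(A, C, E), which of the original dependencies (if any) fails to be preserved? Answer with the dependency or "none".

none

B, D, E → A, C: restricted closure across fragments reaches A, C.
C, E → B: restricted closure across fragments reaches B.
C → D, E: restricted closure across fragments reaches D, E.
E → B lies within R2.
A, C, E → B: restricted closure across fragments reaches B.
B → D lies within R2.
Every dependency is enforceable on the fragments, so the decomposition is dependency-preserving.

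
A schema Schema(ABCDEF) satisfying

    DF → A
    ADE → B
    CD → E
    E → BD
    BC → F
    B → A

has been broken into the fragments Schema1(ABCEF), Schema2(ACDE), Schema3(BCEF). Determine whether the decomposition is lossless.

Yes

Chase test. Columns are ABCDEF; row i has aⱼ where attribute j ∈ Schemai, else bᵢⱼ.
Initial tableau (one row per fragment):
  row 1: a1 a2 a3 b14 a5 a6
  row 2: a1 b22 a3 a4 a5 b26
  row 3: b31 a2 a3 b34 a5 a6
Rows 1 and 2 agree on E; apply E→BD and equate their BD entries.
Rows 1 and 3 agree on E; apply E→BD and equate their BD entries.
Rows 1 and 2 agree on BC; apply BC→F and equate their F entries.
Rows 1 and 3 agree on B; apply B→A and equate their A entries.
Row 1 is now all distinguished symbols — the join is lossless.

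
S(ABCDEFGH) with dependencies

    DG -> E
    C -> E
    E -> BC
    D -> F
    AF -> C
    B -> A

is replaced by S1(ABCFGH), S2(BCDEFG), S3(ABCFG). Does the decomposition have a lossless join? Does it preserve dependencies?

Lossless test (chase): Rows 1 and 2 agree on C; apply C→E and equate their E entries. Rows 1 and 3 agree on C; apply C→E and equate their E entries. Rows 1 and 2 agree on B; apply B→A and equate their A entries. No row becomes fully distinguished — the join is lossy.
Dependency preservation: every FD's attributes lie within a single fragment, so each can be enforced locally — preserved.

lossy but dependency-preserving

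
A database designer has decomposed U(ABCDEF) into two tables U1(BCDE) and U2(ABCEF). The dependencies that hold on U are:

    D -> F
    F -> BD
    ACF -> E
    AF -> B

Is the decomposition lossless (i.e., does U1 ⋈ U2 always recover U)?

Common attributes: U1 ∩ U2 = {BCE}.
No dependency enlarges {BCE}, so (BCE)⁺ = {BCE}.
The closure contains neither all of U1 = {BCDE} nor all of U2 = {ABCEF}, so the common attributes are not a superkey of either fragment. The join is lossy.

No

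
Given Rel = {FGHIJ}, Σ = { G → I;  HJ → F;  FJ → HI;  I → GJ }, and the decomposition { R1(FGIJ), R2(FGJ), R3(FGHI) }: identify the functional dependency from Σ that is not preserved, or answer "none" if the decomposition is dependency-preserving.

HJ → F

Check HJ → F: no single fragment contains all of {FHJ}, and the restricted closure of {HJ} across the fragments never reaches {F}.
G → I is preserved.
FJ → HI is preserved.
I → GJ is preserved.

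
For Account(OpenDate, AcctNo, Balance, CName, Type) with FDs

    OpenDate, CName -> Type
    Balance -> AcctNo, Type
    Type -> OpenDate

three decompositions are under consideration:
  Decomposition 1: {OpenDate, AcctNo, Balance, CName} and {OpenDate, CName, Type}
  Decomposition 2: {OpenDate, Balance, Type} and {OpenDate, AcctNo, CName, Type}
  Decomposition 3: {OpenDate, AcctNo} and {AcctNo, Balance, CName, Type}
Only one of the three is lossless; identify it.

Decomposition 1

Decomposition 1: common = {OpenDate, CName}, closure = {OpenDate, CName, Type} → lossless.
Decomposition 2: common = {OpenDate, Type}, closure = {OpenDate, Type} → lossy.
Decomposition 3: common = {AcctNo}, closure = {AcctNo} → lossy.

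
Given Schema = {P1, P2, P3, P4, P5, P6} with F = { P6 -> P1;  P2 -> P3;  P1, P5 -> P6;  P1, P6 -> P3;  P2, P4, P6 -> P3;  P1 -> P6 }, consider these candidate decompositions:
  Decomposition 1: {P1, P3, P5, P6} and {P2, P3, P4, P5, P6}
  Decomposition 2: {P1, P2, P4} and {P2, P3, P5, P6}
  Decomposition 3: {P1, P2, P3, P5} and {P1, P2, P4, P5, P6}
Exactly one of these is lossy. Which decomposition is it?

Decomposition 2

Decomposition 1: common = {P3, P5, P6}, closure = {P1, P3, P5, P6} → lossless.
Decomposition 2: common = {P2}, closure = {P2, P3} → lossy.
Decomposition 3: common = {P1, P2, P5}, closure = {P1, P2, P3, P5, P6} → lossless.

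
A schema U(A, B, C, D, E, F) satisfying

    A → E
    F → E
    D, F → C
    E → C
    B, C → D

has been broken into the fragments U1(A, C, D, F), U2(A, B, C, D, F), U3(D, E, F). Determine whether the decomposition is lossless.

Chase test. Columns are A, B, C, D, E, F; row i has aⱼ where attribute j ∈ Ui, else bᵢⱼ.
Initial tableau (one row per fragment):
  row 1: a1 b12 a3 a4 b15 a6
  row 2: a1 a2 a3 a4 b25 a6
  row 3: b31 b32 b33 a4 a5 a6
Rows 1 and 2 agree on A; apply A→E and equate their E entries.
Rows 1 and 3 agree on F; apply F→E and equate their E entries.
Rows 1 and 3 agree on D, F; apply D, F→C and equate their C entries.
Row 2 is now all distinguished symbols — the join is lossless.

Yes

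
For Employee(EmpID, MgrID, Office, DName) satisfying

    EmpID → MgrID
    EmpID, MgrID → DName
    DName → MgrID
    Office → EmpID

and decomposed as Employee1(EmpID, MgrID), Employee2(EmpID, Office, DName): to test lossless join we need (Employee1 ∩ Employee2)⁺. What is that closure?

EmpID, MgrID, DName

Employee1 ∩ Employee2 = {EmpID}.
EmpID → MgrID applies, adding MgrID
EmpID, MgrID → DName applies, adding DName
Closure: {EmpID, MgrID, DName}.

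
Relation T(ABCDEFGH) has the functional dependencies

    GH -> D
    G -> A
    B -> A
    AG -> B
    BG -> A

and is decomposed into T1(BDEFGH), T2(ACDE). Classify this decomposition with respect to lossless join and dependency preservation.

Lossless test: (DE)⁺ = {DE}, which is a superkey of neither fragment — lossy.
Dependency preservation: the restricted closure of {G} across the fragments never reaches {A}, so G → A cannot be enforced without a join — not preserved.

lossy and not dependency-preserving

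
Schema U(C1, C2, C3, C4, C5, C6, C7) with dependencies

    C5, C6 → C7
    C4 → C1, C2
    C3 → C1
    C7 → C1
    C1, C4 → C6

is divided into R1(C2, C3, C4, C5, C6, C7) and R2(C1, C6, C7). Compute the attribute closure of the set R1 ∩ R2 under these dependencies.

C1, C6, C7

R1 ∩ R2 = {C6, C7}.
C7 → C1 applies, adding C1
Closure: {C1, C6, C7}.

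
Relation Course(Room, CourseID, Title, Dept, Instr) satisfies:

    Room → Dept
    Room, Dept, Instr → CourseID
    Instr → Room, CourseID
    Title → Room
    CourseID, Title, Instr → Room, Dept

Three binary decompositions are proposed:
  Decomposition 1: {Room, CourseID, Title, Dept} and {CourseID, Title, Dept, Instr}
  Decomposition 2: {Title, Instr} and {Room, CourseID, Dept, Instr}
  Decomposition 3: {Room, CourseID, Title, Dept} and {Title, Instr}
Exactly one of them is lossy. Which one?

Decomposition 3

Decomposition 1: common = {CourseID, Title, Dept}, closure = {Room, CourseID, Title, Dept} → lossless.
Decomposition 2: common = {Instr}, closure = {Room, CourseID, Dept, Instr} → lossless.
Decomposition 3: common = {Title}, closure = {Room, Title, Dept} → lossy.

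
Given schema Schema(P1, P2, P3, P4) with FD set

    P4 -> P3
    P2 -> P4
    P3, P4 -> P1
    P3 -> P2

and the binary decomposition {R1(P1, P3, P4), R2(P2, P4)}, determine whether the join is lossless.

Common attributes: R1 ∩ R2 = {P4}.
Closure of {P4}: P4 → P3 applies, adding P3; P3, P4 → P1 applies, adding P1; P3 → P2 applies, adding P2. So (P4)⁺ = {P1, P2, P3, P4}.
This closure contains every attribute of R1, so R1 ∩ R2 → R1. The join is lossless.

Yes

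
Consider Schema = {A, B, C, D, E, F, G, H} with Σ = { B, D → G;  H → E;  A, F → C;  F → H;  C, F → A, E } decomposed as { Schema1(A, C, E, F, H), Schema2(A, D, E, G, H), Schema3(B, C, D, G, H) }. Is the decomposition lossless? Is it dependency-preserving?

Lossless test (chase): Rows 1 and 3 agree on H; apply H→E and equate their E entries. No row becomes fully distinguished — the join is lossy.
Dependency preservation: every FD's attributes lie within a single fragment, so each can be enforced locally — preserved.

lossy but dependency-preserving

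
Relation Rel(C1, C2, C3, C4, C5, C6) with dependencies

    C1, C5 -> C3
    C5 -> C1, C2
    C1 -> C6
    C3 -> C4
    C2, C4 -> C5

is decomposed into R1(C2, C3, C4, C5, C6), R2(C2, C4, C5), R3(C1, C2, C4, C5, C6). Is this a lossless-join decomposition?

Yes

Chase test. Columns are C1, C2, C3, C4, C5, C6; row i has aⱼ where attribute j ∈ Ri, else bᵢⱼ.
Initial tableau (one row per fragment):
  row 1: b11 a2 a3 a4 a5 a6
  row 2: b21 a2 b23 a4 a5 b26
  row 3: a1 a2 b33 a4 a5 a6
Rows 1 and 2 agree on C5; apply C5→C1, C2 and equate their C1, C2 entries.
Rows 1 and 3 agree on C5; apply C5→C1, C2 and equate their C1, C2 entries.
Rows 1 and 2 agree on C1; apply C1→C6 and equate their C6 entries.
Rows 1 and 2 agree on C1, C5; apply C1, C5→C3 and equate their C3 entries.
Rows 1 and 3 agree on C1, C5; apply C1, C5→C3 and equate their C3 entries.
Row 1 is now all distinguished symbols — the join is lossless.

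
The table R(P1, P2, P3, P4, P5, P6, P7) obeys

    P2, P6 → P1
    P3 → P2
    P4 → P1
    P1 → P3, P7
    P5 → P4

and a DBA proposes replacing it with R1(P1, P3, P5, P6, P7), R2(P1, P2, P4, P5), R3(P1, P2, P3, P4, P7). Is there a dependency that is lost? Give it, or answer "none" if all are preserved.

Check P2, P6 → P1: no single fragment contains all of {P1, P2, P6}, and the restricted closure of {P2, P6} across the fragments never reaches {P1}.
P3 → P2 is preserved.
P4 → P1 is preserved.
P1 → P3, P7 is preserved.
P5 → P4 is preserved.

P2, P6 → P1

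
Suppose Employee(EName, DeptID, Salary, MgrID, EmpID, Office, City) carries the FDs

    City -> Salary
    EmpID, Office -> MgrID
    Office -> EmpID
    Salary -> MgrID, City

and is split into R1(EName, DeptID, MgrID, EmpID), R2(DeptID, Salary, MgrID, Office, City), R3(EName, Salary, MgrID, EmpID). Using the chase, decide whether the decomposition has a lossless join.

No

Chase test. Columns are EName, DeptID, Salary, MgrID, EmpID, Office, City; row i has aⱼ where attribute j ∈ Ri, else bᵢⱼ.
Initial tableau (one row per fragment):
  row 1: a1 a2 b13 a4 a5 b16 b17
  row 2: b21 a2 a3 a4 b25 a6 a7
  row 3: a1 b32 a3 a4 a5 b36 b37
Rows 2 and 3 agree on Salary; apply Salary→MgrID, City and equate their MgrID, City entries.
No row becomes fully distinguished — the join is lossy.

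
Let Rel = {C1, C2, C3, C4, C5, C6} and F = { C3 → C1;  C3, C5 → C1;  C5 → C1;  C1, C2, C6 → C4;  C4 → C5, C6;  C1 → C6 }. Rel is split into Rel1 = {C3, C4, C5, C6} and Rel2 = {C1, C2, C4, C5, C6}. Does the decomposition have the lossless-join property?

Common attributes: Rel1 ∩ Rel2 = {C4, C5, C6}.
Closure of {C4, C5, C6}: C5 → C1 applies, adding C1. So (C4, C5, C6)⁺ = {C1, C4, C5, C6}.
The closure contains neither all of Rel1 = {C3, C4, C5, C6} nor all of Rel2 = {C1, C2, C4, C5, C6}, so the common attributes are not a superkey of either fragment. The join is lossy.

No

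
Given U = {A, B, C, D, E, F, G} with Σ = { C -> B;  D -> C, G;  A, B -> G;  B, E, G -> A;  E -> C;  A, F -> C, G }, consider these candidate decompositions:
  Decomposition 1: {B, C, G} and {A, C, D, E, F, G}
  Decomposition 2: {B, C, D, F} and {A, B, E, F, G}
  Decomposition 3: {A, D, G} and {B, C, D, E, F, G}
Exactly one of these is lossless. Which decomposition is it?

Decomposition 1

Decomposition 1: common = {C, G}, closure = {B, C, G} → lossless.
Decomposition 2: common = {B, F}, closure = {B, F} → lossy.
Decomposition 3: common = {D, G}, closure = {B, C, D, G} → lossy.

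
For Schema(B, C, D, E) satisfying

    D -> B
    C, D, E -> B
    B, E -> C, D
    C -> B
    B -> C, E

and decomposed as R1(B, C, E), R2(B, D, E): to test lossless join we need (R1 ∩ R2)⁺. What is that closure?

B, C, D, E

R1 ∩ R2 = {B, E}.
B, E → C, D applies, adding C, D
Closure: {B, C, D, E}.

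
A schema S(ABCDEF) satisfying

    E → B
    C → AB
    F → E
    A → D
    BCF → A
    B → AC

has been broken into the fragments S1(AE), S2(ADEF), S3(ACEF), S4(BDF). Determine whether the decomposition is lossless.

Yes

Chase test. Columns are ABCDEF; row i has aⱼ where attribute j ∈ Si, else bᵢⱼ.
Initial tableau (one row per fragment):
  row 1: a1 b12 b13 b14 a5 b16
  row 2: a1 b22 b23 a4 a5 a6
  row 3: a1 b32 a3 b34 a5 a6
  row 4: b41 a2 b43 a4 b45 a6
Rows 1 and 2 agree on E; apply E→B and equate their B entries.
Rows 1 and 3 agree on E; apply E→B and equate their B entries.
Rows 2 and 4 agree on F; apply F→E and equate their E entries.
Rows 1 and 2 agree on A; apply A→D and equate their D entries.
Rows 1 and 3 agree on A; apply A→D and equate their D entries.
Rows 1 and 2 agree on B; apply B→AC and equate their AC entries.
Rows 1 and 3 agree on B; apply B→AC and equate their AC entries.
Rows 1 and 4 agree on E; apply E→B and equate their B entries.
Rows 1 and 4 agree on B; apply B→AC and equate their AC entries.
Row 2 is now all distinguished symbols — the join is lossless.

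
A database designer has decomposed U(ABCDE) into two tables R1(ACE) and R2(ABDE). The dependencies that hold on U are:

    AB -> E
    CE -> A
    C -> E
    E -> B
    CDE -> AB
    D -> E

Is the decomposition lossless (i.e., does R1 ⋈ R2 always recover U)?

Common attributes: R1 ∩ R2 = {AE}.
Closure of {AE}: E → B applies, adding B. So (AE)⁺ = {ABE}.
The closure contains neither all of R1 = {ACE} nor all of R2 = {ABDE}, so the common attributes are not a superkey of either fragment. The join is lossy.

No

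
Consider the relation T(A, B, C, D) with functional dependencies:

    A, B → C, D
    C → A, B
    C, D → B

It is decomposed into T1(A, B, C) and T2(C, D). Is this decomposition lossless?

Yes

Common attributes: T1 ∩ T2 = {C}.
Closure of {C}: C → A, B applies, adding A, B; A, B → C, D applies, adding D. So (C)⁺ = {A, B, C, D}.
This closure contains every attribute of T1, so T1 ∩ T2 → T1. The join is lossless.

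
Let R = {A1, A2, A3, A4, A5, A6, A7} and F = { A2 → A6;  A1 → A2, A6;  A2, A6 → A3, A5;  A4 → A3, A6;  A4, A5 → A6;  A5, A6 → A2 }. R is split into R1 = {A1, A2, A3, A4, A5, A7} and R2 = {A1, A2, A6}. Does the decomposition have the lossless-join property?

Yes

Common attributes: R1 ∩ R2 = {A1, A2}.
Closure of {A1, A2}: A2 → A6 applies, adding A6; A2, A6 → A3, A5 applies, adding A3, A5. So (A1, A2)⁺ = {A1, A2, A3, A5, A6}.
This closure contains every attribute of R2, so R1 ∩ R2 → R2. The join is lossless.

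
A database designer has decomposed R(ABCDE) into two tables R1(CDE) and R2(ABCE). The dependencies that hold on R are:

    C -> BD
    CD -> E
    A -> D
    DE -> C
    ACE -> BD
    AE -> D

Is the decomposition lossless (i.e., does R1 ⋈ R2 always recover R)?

Yes

Common attributes: R1 ∩ R2 = {CE}.
Closure of {CE}: C → BD applies, adding BD. So (CE)⁺ = {BCDE}.
This closure contains every attribute of R1, so R1 ∩ R2 → R1. The join is lossless.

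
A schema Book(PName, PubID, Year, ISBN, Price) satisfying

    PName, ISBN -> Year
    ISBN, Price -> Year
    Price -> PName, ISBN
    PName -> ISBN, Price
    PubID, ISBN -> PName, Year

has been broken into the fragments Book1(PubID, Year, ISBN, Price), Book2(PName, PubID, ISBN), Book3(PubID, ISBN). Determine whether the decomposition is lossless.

Yes

Chase test. Columns are PName, PubID, Year, ISBN, Price; row i has aⱼ where attribute j ∈ Booki, else bᵢⱼ.
Initial tableau (one row per fragment):
  row 1: b11 a2 a3 a4 a5
  row 2: a1 a2 b23 a4 b25
  row 3: b31 a2 b33 a4 b35
Rows 1 and 2 agree on PubID, ISBN; apply PubID, ISBN→PName, Year and equate their PName, Year entries.
Rows 1 and 3 agree on PubID, ISBN; apply PubID, ISBN→PName, Year and equate their PName, Year entries.
Rows 1 and 2 agree on PName; apply PName→ISBN, Price and equate their ISBN, Price entries.
Rows 1 and 3 agree on PName; apply PName→ISBN, Price and equate their ISBN, Price entries.
Row 1 is now all distinguished symbols — the join is lossless.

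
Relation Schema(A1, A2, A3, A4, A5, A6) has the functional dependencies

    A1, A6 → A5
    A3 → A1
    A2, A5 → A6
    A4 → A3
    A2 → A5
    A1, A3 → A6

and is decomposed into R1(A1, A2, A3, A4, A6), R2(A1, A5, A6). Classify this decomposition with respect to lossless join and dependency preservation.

Lossless test: (A1, A6)⁺ = {A1, A5, A6}, which contains all of one fragment — lossless.
Dependency preservation: the restricted closure of {A2} across the fragments never reaches {A5}, so A2 → A5 cannot be enforced without a join — not preserved.

lossless but not dependency-preserving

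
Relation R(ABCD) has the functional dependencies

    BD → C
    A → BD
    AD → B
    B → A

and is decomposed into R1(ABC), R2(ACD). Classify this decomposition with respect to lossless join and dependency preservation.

lossless and dependency-preserving

Lossless test: (AC)⁺ = {ABCD}, which contains all of one fragment — lossless.
Dependency preservation: BD → C; A → BD; AD → B are not contained in any single fragment, but the restricted closure of each left-hand side across the fragments still reaches the right-hand side; the remaining FDs each lie inside some fragment. All dependencies are preserved.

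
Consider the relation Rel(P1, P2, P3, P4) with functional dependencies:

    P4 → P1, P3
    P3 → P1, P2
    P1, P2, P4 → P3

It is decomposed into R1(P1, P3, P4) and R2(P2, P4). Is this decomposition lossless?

Common attributes: R1 ∩ R2 = {P4}.
Closure of {P4}: P4 → P1, P3 applies, adding P1, P3; P3 → P1, P2 applies, adding P2. So (P4)⁺ = {P1, P2, P3, P4}.
This closure contains every attribute of R1, so R1 ∩ R2 → R1. The join is lossless.

Yes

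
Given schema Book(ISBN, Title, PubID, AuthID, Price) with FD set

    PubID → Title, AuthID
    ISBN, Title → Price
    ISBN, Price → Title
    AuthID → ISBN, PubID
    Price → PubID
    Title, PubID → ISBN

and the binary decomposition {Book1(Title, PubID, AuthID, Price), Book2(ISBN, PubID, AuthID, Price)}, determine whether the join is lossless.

Yes

Common attributes: Book1 ∩ Book2 = {PubID, AuthID, Price}.
Closure of {PubID, AuthID, Price}: PubID → Title, AuthID applies, adding Title; AuthID → ISBN, PubID applies, adding ISBN. So (PubID, AuthID, Price)⁺ = {ISBN, Title, PubID, AuthID, Price}.
This closure contains every attribute of Book1, so Book1 ∩ Book2 → Book1. The join is lossless.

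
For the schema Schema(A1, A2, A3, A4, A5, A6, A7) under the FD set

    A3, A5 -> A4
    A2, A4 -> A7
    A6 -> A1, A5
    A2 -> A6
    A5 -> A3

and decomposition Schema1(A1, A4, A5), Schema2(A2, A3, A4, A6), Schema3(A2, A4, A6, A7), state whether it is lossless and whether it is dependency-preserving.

lossy and not dependency-preserving

Lossless test (chase): Rows 2 and 3 agree on A2, A4; apply A2, A4→A7 and equate their A7 entries. Rows 2 and 3 agree on A6; apply A6→A1, A5 and equate their A1, A5 entries. Rows 2 and 3 agree on A5; apply A5→A3 and equate their A3 entries. No row becomes fully distinguished — the join is lossy.
Dependency preservation: the restricted closure of {A6} across the fragments never reaches {A1, A5}, so A6 → A1, A5 cannot be enforced without a join — not preserved.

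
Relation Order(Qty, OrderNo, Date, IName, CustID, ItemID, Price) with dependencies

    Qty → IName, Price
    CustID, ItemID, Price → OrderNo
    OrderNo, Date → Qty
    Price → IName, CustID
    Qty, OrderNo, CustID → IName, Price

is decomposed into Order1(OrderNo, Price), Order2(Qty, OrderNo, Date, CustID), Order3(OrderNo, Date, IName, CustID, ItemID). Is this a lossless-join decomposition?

Chase test. Columns are Qty, OrderNo, Date, IName, CustID, ItemID, Price; row i has aⱼ where attribute j ∈ Orderi, else bᵢⱼ.
Initial tableau (one row per fragment):
  row 1: b11 a2 b13 b14 b15 b16 a7
  row 2: a1 a2 a3 b24 a5 b26 b27
  row 3: b31 a2 a3 a4 a5 a6 b37
Rows 2 and 3 agree on OrderNo, Date; apply OrderNo, Date→Qty and equate their Qty entries.
Rows 2 and 3 agree on Qty, OrderNo, CustID; apply Qty, OrderNo, CustID→IName, Price and equate their IName, Price entries.
No row becomes fully distinguished — the join is lossy.

No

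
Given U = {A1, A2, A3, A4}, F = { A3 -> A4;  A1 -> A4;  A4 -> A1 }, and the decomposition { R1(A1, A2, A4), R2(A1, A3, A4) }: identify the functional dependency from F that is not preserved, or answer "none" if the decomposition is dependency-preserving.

A3 → A4 lies within R2.
A1 → A4 lies within R1.
A4 → A1 lies within R1.
Every dependency is enforceable on the fragments, so the decomposition is dependency-preserving.

none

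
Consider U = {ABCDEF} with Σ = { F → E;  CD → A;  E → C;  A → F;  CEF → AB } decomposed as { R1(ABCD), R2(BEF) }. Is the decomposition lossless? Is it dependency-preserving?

lossy and not dependency-preserving

Lossless test: (B)⁺ = {B}, which is a superkey of neither fragment — lossy.
Dependency preservation: the restricted closure of {E} across the fragments never reaches {C}, so E → C cannot be enforced without a join — not preserved.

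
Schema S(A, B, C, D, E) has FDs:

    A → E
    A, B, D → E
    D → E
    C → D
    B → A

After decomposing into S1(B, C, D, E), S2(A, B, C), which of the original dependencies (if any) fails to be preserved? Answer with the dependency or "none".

Check A → E: no single fragment contains all of {A, E}, and the restricted closure of {A} across the fragments never reaches {E}.
A, B, D → E is preserved.
D → E is preserved.
C → D is preserved.
B → A is preserved.

A → E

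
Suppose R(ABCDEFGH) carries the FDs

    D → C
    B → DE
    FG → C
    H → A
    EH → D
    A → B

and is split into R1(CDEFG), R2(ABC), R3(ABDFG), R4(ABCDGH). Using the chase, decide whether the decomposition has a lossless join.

Chase test. Columns are ABCDEFGH; row i has aⱼ where attribute j ∈ Ri, else bᵢⱼ.
Initial tableau (one row per fragment):
  row 1: b11 b12 a3 a4 a5 a6 a7 b18
  row 2: a1 a2 a3 b24 b25 b26 b27 b28
  row 3: a1 a2 b33 a4 b35 a6 a7 b38
  row 4: a1 a2 a3 a4 b45 b46 a7 a8
Rows 1 and 3 agree on D; apply D→C and equate their C entries.
Rows 2 and 3 agree on B; apply B→DE and equate their DE entries.
Rows 2 and 4 agree on B; apply B→DE and equate their DE entries.
No row becomes fully distinguished — the join is lossy.

No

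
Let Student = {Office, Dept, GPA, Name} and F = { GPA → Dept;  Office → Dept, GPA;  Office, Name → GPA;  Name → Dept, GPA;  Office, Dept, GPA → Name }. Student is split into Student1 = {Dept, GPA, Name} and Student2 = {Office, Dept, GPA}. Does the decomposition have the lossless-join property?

Common attributes: Student1 ∩ Student2 = {Dept, GPA}.
No dependency enlarges {Dept, GPA}, so (Dept, GPA)⁺ = {Dept, GPA}.
The closure contains neither all of Student1 = {Dept, GPA, Name} nor all of Student2 = {Office, Dept, GPA}, so the common attributes are not a superkey of either fragment. The join is lossy.

No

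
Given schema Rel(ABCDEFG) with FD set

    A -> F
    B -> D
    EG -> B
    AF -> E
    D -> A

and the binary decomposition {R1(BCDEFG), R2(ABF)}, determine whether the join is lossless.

Common attributes: R1 ∩ R2 = {BF}.
Closure of {BF}: B → D applies, adding D; D → A applies, adding A; AF → E applies, adding E. So (BF)⁺ = {ABDEF}.
This closure contains every attribute of R2, so R1 ∩ R2 → R2. The join is lossless.

Yes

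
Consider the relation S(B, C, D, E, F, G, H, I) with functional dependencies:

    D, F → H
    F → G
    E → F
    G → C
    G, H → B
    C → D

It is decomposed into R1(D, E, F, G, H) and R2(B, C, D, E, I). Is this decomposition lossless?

Yes

Common attributes: R1 ∩ R2 = {D, E}.
Closure of {D, E}: E → F applies, adding F; D, F → H applies, adding H; F → G applies, adding G; G → C applies, adding C; G, H → B applies, adding B. So (D, E)⁺ = {B, C, D, E, F, G, H}.
This closure contains every attribute of R1, so R1 ∩ R2 → R1. The join is lossless.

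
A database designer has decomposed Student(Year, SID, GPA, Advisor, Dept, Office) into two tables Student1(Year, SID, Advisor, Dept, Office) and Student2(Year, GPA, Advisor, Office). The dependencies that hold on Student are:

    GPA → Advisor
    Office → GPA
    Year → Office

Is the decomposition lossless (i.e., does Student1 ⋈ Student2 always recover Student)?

Common attributes: Student1 ∩ Student2 = {Year, Advisor, Office}.
Closure of {Year, Advisor, Office}: Office → GPA applies, adding GPA. So (Year, Advisor, Office)⁺ = {Year, GPA, Advisor, Office}.
This closure contains every attribute of Student2, so Student1 ∩ Student2 → Student2. The join is lossless.

Yes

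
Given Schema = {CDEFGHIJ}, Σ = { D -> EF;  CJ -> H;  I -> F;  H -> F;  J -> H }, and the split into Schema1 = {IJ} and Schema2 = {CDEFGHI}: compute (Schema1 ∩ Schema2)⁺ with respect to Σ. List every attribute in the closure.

Schema1 ∩ Schema2 = {I}.
I → F applies, adding F
Closure: {FI}.

FI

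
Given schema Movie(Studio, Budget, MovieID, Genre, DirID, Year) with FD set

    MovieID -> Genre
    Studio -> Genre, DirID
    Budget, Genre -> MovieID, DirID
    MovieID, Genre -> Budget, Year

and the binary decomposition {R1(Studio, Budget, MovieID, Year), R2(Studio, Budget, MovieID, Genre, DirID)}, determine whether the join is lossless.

Common attributes: R1 ∩ R2 = {Studio, Budget, MovieID}.
Closure of {Studio, Budget, MovieID}: MovieID → Genre applies, adding Genre; Studio → Genre, DirID applies, adding DirID; MovieID, Genre → Budget, Year applies, adding Year. So (Studio, Budget, MovieID)⁺ = {Studio, Budget, MovieID, Genre, DirID, Year}.
This closure contains every attribute of R1, so R1 ∩ R2 → R1. The join is lossless.

Yes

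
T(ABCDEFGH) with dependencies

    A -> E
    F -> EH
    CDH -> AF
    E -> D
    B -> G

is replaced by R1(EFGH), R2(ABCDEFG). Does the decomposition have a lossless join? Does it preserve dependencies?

Lossless test: (EFG)⁺ = {DEFGH}, which contains all of one fragment — lossless.
Dependency preservation: the restricted closure of {CDH} across the fragments never reaches {AF}, so CDH → AF cannot be enforced without a join — not preserved.

lossless but not dependency-preserving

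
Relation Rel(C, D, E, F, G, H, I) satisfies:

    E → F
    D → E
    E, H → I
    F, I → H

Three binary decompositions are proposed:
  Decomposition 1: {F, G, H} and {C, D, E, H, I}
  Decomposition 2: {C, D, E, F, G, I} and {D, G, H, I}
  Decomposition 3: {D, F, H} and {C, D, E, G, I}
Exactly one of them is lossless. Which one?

Decomposition 2

Decomposition 1: common = {H}, closure = {H} → lossy.
Decomposition 2: common = {D, G, I}, closure = {D, E, F, G, H, I} → lossless.
Decomposition 3: common = {D}, closure = {D, E, F} → lossy.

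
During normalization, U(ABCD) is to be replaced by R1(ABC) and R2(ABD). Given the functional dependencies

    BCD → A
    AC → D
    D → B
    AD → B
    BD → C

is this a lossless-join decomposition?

Common attributes: R1 ∩ R2 = {AB}.
No dependency enlarges {AB}, so (AB)⁺ = {AB}.
The closure contains neither all of R1 = {ABC} nor all of R2 = {ABD}, so the common attributes are not a superkey of either fragment. The join is lossy.

No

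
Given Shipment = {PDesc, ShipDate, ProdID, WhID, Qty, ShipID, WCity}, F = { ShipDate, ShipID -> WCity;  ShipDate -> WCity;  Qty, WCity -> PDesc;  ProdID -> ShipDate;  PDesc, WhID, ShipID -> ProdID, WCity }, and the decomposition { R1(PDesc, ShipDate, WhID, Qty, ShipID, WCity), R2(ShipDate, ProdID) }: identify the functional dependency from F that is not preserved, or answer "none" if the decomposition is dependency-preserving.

Check PDesc, WhID, ShipID → ProdID, WCity: no single fragment contains all of {PDesc, ProdID, WhID, ShipID, WCity}, and the restricted closure of {PDesc, WhID, ShipID} across the fragments never reaches {ProdID, WCity}.
ShipDate, ShipID → WCity is preserved.
ShipDate → WCity is preserved.
Qty, WCity → PDesc is preserved.
ProdID → ShipDate is preserved.

PDesc, WhID, ShipID -> ProdID, WCity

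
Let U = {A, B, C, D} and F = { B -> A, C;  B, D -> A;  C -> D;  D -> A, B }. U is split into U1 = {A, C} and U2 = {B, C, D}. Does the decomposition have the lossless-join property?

Yes

Common attributes: U1 ∩ U2 = {C}.
Closure of {C}: C → D applies, adding D; D → A, B applies, adding A, B. So (C)⁺ = {A, B, C, D}.
This closure contains every attribute of U1, so U1 ∩ U2 → U1. The join is lossless.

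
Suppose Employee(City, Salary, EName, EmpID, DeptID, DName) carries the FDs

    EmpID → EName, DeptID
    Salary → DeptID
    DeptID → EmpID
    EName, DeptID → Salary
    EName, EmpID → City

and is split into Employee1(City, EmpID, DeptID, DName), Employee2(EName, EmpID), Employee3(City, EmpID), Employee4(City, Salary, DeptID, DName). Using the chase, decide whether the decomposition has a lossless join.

Chase test. Columns are City, Salary, EName, EmpID, DeptID, DName; row i has aⱼ where attribute j ∈ Employeei, else bᵢⱼ.
Initial tableau (one row per fragment):
  row 1: a1 b12 b13 a4 a5 a6
  row 2: b21 b22 a3 a4 b25 b26
  row 3: a1 b32 b33 a4 b35 b36
  row 4: a1 a2 b43 b44 a5 a6
Rows 1 and 2 agree on EmpID; apply EmpID→EName, DeptID and equate their EName, DeptID entries.
Rows 1 and 3 agree on EmpID; apply EmpID→EName, DeptID and equate their EName, DeptID entries.
Rows 1 and 4 agree on DeptID; apply DeptID→EmpID and equate their EmpID entries.
Rows 1 and 2 agree on EName, DeptID; apply EName, DeptID→Salary and equate their Salary entries.
Rows 1 and 3 agree on EName, DeptID; apply EName, DeptID→Salary and equate their Salary entries.
Rows 1 and 2 agree on EName, EmpID; apply EName, EmpID→City and equate their City entries.
Rows 1 and 4 agree on EmpID; apply EmpID→EName, DeptID and equate their EName, DeptID entries.
Rows 1 and 4 agree on EName, DeptID; apply EName, DeptID→Salary and equate their Salary entries.
Row 1 is now all distinguished symbols — the join is lossless.

Yes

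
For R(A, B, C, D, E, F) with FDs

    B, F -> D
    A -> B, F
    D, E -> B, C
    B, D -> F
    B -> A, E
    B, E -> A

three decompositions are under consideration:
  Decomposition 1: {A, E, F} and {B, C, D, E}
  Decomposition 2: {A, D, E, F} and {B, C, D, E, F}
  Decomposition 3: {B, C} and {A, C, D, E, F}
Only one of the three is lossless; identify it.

Decomposition 1: common = {E}, closure = {E} → lossy.
Decomposition 2: common = {D, E, F}, closure = {A, B, C, D, E, F} → lossless.
Decomposition 3: common = {C}, closure = {C} → lossy.

Decomposition 2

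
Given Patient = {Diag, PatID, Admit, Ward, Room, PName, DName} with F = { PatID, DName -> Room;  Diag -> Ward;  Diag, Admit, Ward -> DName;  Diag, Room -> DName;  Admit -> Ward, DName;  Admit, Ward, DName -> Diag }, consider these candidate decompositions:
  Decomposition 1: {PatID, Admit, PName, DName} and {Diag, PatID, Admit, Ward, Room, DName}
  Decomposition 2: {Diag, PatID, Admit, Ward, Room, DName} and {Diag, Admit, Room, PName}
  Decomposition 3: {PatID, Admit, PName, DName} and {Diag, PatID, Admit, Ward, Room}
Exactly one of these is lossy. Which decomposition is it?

Decomposition 2

Decomposition 1: common = {PatID, Admit, DName}, closure = {Diag, PatID, Admit, Ward, Room, DName} → lossless.
Decomposition 2: common = {Diag, Admit, Room}, closure = {Diag, Admit, Ward, Room, DName} → lossy.
Decomposition 3: common = {PatID, Admit}, closure = {Diag, PatID, Admit, Ward, Room, DName} → lossless.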